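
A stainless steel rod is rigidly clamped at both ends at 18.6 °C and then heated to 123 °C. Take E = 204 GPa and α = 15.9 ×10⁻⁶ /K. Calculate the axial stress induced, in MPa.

339 MPa

ΔT = 104.4 K. Constrained thermal stress σ = E·α·ΔT = 204.0×10³ MPa × 15.9×10⁻⁶ × 104.4 = 339 MPa (compressive).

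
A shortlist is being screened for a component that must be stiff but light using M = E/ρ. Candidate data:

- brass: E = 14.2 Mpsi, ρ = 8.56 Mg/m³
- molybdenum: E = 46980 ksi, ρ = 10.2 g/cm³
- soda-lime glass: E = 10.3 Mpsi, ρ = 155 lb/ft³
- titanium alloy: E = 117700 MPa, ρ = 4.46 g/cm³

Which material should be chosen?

Putting every candidate on a common basis:
  brass: E = 97.91 GPa, ρ = 8560 kg/m³
  molybdenum: E = 323.9 GPa, ρ = 10200 kg/m³
  soda-lime glass: E = 71.02 GPa, ρ = 2483 kg/m³
  titanium alloy: E = 117.7 GPa, ρ = 4460 kg/m³
  molybdenum: M = 31.8 MN·m/kg
  soda-lime glass: M = 28.6 MN·m/kg
  titanium alloy: M = 26.4 MN·m/kg
  brass: M = 11.4 MN·m/kg
Molybdenum ranks first.

molybdenum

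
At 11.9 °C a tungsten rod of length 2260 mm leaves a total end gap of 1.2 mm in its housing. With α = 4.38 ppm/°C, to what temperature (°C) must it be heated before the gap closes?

α·L₀·ΔT = 1.2 mm ⇒ ΔT = 1.2 / (4.38×10⁻⁶ × 2260.0) = 121.2 K.
T = 11.9 + 121.2 = 133.1 °C.

133 °C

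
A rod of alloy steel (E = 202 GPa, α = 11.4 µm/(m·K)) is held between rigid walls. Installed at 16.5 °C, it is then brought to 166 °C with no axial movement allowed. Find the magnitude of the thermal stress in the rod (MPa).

ΔT = 149.5 K. Constrained thermal stress σ = E·α·ΔT = 202.0×10³ MPa × 11.4×10⁻⁶ × 149.5 = 344 MPa (compressive).

344 MPa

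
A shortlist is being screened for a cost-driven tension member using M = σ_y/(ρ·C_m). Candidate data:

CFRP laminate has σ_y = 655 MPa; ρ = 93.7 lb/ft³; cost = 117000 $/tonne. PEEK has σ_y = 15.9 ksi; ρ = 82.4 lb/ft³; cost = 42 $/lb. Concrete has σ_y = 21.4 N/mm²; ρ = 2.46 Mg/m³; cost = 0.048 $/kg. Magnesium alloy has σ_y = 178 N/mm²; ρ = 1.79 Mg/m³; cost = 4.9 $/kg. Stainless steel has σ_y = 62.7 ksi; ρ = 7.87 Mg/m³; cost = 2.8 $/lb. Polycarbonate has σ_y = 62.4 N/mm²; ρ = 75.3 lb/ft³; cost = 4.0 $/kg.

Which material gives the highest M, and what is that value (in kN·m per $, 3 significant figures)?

concrete, M = 181 kN·m per $

Normalizing units and computing the index:
  CFRP laminate: σ_y = 655.0 MPa, ρ = 1501 kg/m³, cost = 117.0 $/kg
  PEEK: σ_y = 109.6 MPa, ρ = 1320 kg/m³, cost = 92.59 $/kg
  concrete: σ_y = 21.40 MPa, ρ = 2460 kg/m³, cost = 0.04800 $/kg
  magnesium alloy: σ_y = 178.0 MPa, ρ = 1790 kg/m³, cost = 4.900 $/kg
  stainless steel: σ_y = 432.3 MPa, ρ = 7870 kg/m³, cost = 6.173 $/kg
  polycarbonate: σ_y = 62.40 MPa, ρ = 1206 kg/m³, cost = 4.000 $/kg
  concrete: M = 181 kN·m per $
  magnesium alloy: M = 20.3 kN·m per $
  polycarbonate: M = 12.9 kN·m per $
  stainless steel: M = 8.90 kN·m per $
  CFRP laminate: M = 3.73 kN·m per $
  PEEK: M = 0.897 kN·m per $
The maximum is for concrete.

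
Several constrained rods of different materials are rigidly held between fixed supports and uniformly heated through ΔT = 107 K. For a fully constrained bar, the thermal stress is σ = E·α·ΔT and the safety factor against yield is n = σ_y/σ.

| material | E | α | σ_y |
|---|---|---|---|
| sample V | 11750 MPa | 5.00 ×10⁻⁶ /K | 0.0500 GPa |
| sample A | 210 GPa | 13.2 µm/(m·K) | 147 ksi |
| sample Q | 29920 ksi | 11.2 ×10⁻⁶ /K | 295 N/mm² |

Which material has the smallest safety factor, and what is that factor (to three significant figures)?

sample Q, n = 1.19

Per material, after unit conversion:
  sample V: E = 11.75, α = 5.00, σ_y = 50.00 → σ = 6.29 MPa, n = 7.95
  sample A: E = 210.0, α = 13.2, σ_y = 1014 → σ = 297 MPa, n = 3.42
  sample Q: E = 206.3, α = 11.2, σ_y = 295.0 → σ = 247 MPa, n = 1.19
The minimum is sample Q at n = 1.19.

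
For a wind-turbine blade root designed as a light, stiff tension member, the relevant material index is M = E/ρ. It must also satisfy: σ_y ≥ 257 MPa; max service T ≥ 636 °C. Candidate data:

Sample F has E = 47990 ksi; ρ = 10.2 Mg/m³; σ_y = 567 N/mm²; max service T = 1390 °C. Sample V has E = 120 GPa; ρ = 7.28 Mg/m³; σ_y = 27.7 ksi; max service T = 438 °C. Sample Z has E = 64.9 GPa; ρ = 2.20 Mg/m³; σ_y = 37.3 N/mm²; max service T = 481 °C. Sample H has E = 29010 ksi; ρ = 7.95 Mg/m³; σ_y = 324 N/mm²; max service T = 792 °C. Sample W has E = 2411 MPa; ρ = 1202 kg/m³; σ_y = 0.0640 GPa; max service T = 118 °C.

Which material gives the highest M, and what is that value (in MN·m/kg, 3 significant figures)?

sample F, M = 32.4 MN·m/kg

Screen on constraints: σ_y ≥ 257 MPa; max service T ≥ 636 °C. Survivors: sample F, sample H.
In SI units:
  sample F: E = 330.9 GPa, ρ = 10200 kg/m³
  sample H: E = 200.0 GPa, ρ = 7950 kg/m³
  sample F: M = 32.4 MN·m/kg
  sample H: M = 25.2 MN·m/kg
Sample F has the largest M.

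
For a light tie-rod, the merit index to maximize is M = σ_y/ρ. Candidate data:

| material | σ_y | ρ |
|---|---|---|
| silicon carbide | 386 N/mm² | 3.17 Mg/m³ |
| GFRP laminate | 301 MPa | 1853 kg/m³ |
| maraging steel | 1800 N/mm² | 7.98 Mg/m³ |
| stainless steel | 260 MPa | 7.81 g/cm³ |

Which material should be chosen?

After converting to SI:
  silicon carbide: σ_y = 386.0 MPa, ρ = 3170 kg/m³
  GFRP laminate: σ_y = 301.0 MPa, ρ = 1853 kg/m³
  maraging steel: σ_y = 1800 MPa, ρ = 7980 kg/m³
  stainless steel: σ_y = 260.0 MPa, ρ = 7810 kg/m³
  maraging steel: M = 226 kN·m/kg
  GFRP laminate: M = 162 kN·m/kg
  silicon carbide: M = 122 kN·m/kg
  stainless steel: M = 33.3 kN·m/kg
Maraging steel ranks first.

maraging steel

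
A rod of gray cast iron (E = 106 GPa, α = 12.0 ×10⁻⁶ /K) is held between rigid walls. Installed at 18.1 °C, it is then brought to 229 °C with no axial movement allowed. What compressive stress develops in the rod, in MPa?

ΔT = 210.9 K. Constrained thermal stress σ = E·α·ΔT = 106.0×10³ MPa × 12.0×10⁻⁶ × 210.9 = 268 MPa (compressive).

268 MPa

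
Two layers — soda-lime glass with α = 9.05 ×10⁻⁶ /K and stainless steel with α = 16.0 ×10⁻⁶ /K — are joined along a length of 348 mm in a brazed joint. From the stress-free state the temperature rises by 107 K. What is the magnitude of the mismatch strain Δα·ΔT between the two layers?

7.44×10⁻⁴

Δα = |9.05 − 16.0|×10⁻⁶/K = 6.95×10⁻⁶/K.
Mismatch strain = Δα·ΔT = 6.95×10⁻⁶ × 107.0 = 7.44×10⁻⁴.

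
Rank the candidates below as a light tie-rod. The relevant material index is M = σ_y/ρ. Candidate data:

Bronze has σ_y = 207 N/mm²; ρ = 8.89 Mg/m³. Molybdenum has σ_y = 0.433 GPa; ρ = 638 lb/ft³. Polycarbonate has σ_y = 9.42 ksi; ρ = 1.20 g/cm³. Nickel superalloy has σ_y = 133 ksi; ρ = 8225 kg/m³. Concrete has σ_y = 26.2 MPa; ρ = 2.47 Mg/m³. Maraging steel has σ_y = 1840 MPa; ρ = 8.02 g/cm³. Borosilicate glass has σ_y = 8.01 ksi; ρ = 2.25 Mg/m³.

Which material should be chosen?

In SI units:
  bronze: σ_y = 207.0 MPa, ρ = 8890 kg/m³
  molybdenum: σ_y = 433.0 MPa, ρ = 10220 kg/m³
  polycarbonate: σ_y = 64.95 MPa, ρ = 1200 kg/m³
  nickel superalloy: σ_y = 917.0 MPa, ρ = 8225 kg/m³
  concrete: σ_y = 26.20 MPa, ρ = 2470 kg/m³
  maraging steel: σ_y = 1840 MPa, ρ = 8020 kg/m³
  borosilicate glass: σ_y = 55.23 MPa, ρ = 2250 kg/m³
  maraging steel: M = 229 kN·m/kg
  nickel superalloy: M = 111 kN·m/kg
  polycarbonate: M = 54.1 kN·m/kg
  molybdenum: M = 42.4 kN·m/kg
  borosilicate glass: M = 24.5 kN·m/kg
  bronze: M = 23.3 kN·m/kg
  concrete: M = 10.6 kN·m/kg
Highest index: maraging steel.

maraging steel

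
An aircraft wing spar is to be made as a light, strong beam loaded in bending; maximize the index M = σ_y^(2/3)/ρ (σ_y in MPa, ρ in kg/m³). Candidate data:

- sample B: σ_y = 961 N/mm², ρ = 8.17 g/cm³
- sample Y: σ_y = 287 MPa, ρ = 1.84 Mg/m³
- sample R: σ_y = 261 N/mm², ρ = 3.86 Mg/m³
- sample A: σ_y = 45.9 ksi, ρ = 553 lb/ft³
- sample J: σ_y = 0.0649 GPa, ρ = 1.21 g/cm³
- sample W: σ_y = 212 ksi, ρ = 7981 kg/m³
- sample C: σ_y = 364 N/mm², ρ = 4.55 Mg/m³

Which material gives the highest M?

Convert each candidate to consistent units, then evaluate M:
  sample B: σ_y = 961.0 MPa, ρ = 8170 kg/m³
  sample Y: σ_y = 287.0 MPa, ρ = 1840 kg/m³
  sample R: σ_y = 261.0 MPa, ρ = 3860 kg/m³
  sample A: σ_y = 316.5 MPa, ρ = 8858 kg/m³
  sample J: σ_y = 64.90 MPa, ρ = 1210 kg/m³
  sample W: σ_y = 1462 MPa, ρ = 7981 kg/m³
  sample C: σ_y = 364.0 MPa, ρ = 4550 kg/m³
  sample Y: M = 23.6×10⁻³
  sample W: M = 16.1×10⁻³
  sample J: M = 13.3×10⁻³
  sample B: M = 11.9×10⁻³
  sample C: M = 11.2×10⁻³
  sample R: M = 10.6×10⁻³
  sample A: M = 5.24×10⁻³
Highest index: sample Y.

sample Y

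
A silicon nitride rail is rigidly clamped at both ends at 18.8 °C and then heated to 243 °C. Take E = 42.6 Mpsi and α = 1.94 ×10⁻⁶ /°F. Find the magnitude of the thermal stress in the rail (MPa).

230 MPa

E = 42.6 Mpsi = 293.7 GPa.
α = 1.94×10⁻⁶/°F × 9/5 = 3.49×10⁻⁶/K.
ΔT = 224.2 K. Constrained thermal stress σ = E·α·ΔT = 293.7×10³ MPa × 3.49×10⁻⁶ × 224.2 = 230 MPa (compressive).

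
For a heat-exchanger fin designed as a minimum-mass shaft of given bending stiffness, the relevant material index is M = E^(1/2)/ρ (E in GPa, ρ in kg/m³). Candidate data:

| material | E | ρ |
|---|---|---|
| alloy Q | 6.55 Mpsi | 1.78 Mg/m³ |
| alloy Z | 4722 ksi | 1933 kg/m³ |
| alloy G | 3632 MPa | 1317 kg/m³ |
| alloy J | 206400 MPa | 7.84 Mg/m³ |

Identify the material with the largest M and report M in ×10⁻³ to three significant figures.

alloy Q, M = 3.78×10⁻³

After converting to SI:
  alloy Q: E = 45.16 GPa, ρ = 1780 kg/m³
  alloy Z: E = 32.56 GPa, ρ = 1933 kg/m³
  alloy G: E = 3.632 GPa, ρ = 1317 kg/m³
  alloy J: E = 206.4 GPa, ρ = 7840 kg/m³
  alloy Q: M = 3.78×10⁻³
  alloy Z: M = 2.95×10⁻³
  alloy J: M = 1.83×10⁻³
  alloy G: M = 1.45×10⁻³
The maximum is for alloy Q.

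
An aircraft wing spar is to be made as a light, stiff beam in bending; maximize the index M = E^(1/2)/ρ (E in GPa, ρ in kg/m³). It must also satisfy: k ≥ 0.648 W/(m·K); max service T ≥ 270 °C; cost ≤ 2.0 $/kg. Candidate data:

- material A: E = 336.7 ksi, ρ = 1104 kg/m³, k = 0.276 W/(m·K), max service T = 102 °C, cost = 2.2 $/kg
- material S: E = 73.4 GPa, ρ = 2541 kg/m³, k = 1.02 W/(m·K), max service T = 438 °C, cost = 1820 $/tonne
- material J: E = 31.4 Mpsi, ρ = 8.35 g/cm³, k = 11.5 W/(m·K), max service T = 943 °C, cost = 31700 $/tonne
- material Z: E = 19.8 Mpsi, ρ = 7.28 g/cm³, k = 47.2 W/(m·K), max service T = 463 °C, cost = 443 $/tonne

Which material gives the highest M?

Screen on constraints: k ≥ 0.648 W/(m·K); max service T ≥ 270 °C; cost ≤ 2.0 $/kg. Survivors: material S, material Z.
In SI units:
  material S: E = 73.40 GPa, ρ = 2541 kg/m³
  material Z: E = 136.5 GPa, ρ = 7280 kg/m³
  material S: M = 3.37×10⁻³
  material Z: M = 1.60×10⁻³
Material S has the largest M.

material S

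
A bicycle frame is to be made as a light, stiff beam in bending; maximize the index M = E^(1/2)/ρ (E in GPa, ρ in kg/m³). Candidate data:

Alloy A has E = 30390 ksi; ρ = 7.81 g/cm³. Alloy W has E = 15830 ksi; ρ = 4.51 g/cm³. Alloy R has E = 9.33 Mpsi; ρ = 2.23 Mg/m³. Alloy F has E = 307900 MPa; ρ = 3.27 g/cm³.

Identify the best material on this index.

Putting every candidate on a common basis:
  alloy A: E = 209.5 GPa, ρ = 7810 kg/m³
  alloy W: E = 109.1 GPa, ρ = 4510 kg/m³
  alloy R: E = 64.33 GPa, ρ = 2230 kg/m³
  alloy F: E = 307.9 GPa, ρ = 3270 kg/m³
  alloy F: M = 5.37×10⁻³
  alloy R: M = 3.60×10⁻³
  alloy W: M = 2.32×10⁻³
  alloy A: M = 1.85×10⁻³
Alloy F has the largest M.

alloy F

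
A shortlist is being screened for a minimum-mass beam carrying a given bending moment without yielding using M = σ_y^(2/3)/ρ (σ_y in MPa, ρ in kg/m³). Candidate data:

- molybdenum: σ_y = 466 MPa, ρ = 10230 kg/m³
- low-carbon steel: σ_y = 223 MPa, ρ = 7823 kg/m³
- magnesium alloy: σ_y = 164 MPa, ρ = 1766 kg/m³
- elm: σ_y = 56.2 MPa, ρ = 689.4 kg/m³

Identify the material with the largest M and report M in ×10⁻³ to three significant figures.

Computing M directly (units already consistent):
  elm: M = 21.3×10⁻³
  magnesium alloy: M = 17.0×10⁻³
  molybdenum: M = 5.88×10⁻³
  low-carbon steel: M = 4.70×10⁻³
Elm ranks first.

elm, M = 21.3×10⁻³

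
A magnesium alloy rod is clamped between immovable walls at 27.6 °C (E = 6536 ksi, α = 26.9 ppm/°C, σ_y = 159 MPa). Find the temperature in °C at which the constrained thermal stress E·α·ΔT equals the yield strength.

E = 6536 ksi = 45.06 GPa.
E·α·ΔT = 159.0 MPa ⇒ ΔT = 159.0 / (45.06×10³ × 26.9×10⁻⁶) = 131.2 K.
T = 27.6 + 131.2 = 158.8 °C.

159 °C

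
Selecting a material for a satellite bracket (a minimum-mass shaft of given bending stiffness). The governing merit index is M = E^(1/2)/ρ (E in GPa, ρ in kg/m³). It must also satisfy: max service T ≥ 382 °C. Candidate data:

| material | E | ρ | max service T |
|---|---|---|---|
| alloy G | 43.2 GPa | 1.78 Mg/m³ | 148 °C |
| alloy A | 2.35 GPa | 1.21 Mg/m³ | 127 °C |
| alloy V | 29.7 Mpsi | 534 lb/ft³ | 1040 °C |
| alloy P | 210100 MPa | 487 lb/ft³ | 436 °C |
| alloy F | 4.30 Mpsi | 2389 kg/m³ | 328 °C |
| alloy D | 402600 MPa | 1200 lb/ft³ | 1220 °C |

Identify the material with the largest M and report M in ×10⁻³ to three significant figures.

alloy P, M = 1.86×10⁻³

Screen on constraints: max service T ≥ 382 °C. Survivors: alloy V, alloy P, alloy D.
In SI units:
  alloy V: E = 204.8 GPa, ρ = 8554 kg/m³
  alloy P: E = 210.1 GPa, ρ = 7801 kg/m³
  alloy D: E = 402.6 GPa, ρ = 19220 kg/m³
  alloy P: M = 1.86×10⁻³
  alloy V: M = 1.67×10⁻³
  alloy D: M = 1.04×10⁻³
The maximum is for alloy P.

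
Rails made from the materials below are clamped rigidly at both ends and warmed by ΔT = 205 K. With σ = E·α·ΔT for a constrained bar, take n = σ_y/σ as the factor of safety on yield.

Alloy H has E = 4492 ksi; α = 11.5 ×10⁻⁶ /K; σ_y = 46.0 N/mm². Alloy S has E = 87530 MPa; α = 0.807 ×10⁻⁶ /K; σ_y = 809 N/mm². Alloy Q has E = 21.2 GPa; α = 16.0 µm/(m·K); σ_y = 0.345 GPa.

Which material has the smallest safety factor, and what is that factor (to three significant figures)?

alloy H, n = 0.630

Converting E to GPa, α to ×10⁻⁶/K, σ_y to MPa, then σ and n for each:
  alloy H: E = 30.97, α = 11.5, σ_y = 46.00 → σ = 73.0 MPa, n = 0.630
  alloy S: E = 87.53, α = 0.807, σ_y = 809.0 → σ = 14.5 MPa, n = 55.9
  alloy Q: E = 21.20, α = 16.0, σ_y = 345.0 → σ = 69.5 MPa, n = 4.96
Alloy H has the lowest safety factor, n = 0.630.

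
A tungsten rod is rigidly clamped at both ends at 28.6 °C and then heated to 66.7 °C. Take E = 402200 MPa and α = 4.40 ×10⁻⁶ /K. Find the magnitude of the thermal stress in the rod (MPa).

67.4 MPa

E = 402200 MPa = 402.2 GPa.
ΔT = 38.10 K. Constrained thermal stress σ = E·α·ΔT = 402.2×10³ MPa × 4.40×10⁻⁶ × 38.10 = 67.4 MPa (compressive).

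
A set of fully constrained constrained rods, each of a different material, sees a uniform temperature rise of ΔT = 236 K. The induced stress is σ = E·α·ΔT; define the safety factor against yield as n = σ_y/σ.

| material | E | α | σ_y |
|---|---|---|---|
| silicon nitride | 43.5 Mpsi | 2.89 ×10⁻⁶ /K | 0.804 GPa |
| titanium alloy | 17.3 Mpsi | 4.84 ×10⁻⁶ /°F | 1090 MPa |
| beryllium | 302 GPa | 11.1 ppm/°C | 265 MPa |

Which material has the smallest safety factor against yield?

beryllium

Per material, after unit conversion:
  silicon nitride: E = 299.9, α = 2.89, σ_y = 804.0 → σ = 205 MPa, n = 3.93
  titanium alloy: E = 119.3, α = 8.71, σ_y = 1090 → σ = 245 MPa, n = 4.44
  beryllium: E = 302.0, α = 11.1, σ_y = 265.0 → σ = 791 MPa, n = 0.335
Beryllium has the lowest safety factor, n = 0.335.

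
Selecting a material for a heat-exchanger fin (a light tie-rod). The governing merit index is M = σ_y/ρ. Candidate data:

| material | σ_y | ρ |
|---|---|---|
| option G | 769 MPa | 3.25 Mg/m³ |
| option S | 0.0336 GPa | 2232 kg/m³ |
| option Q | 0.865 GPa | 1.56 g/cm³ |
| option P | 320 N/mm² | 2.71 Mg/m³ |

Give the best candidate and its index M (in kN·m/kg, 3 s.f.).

Normalizing units and computing the index:
  option G: σ_y = 769.0 MPa, ρ = 3250 kg/m³
  option S: σ_y = 33.60 MPa, ρ = 2232 kg/m³
  option Q: σ_y = 865.0 MPa, ρ = 1560 kg/m³
  option P: σ_y = 320.0 MPa, ρ = 2710 kg/m³
  option Q: M = 554 kN·m/kg
  option G: M = 237 kN·m/kg
  option P: M = 118 kN·m/kg
  option S: M = 15.1 kN·m/kg
Option Q ranks first.

option Q, M = 554 kN·m/kg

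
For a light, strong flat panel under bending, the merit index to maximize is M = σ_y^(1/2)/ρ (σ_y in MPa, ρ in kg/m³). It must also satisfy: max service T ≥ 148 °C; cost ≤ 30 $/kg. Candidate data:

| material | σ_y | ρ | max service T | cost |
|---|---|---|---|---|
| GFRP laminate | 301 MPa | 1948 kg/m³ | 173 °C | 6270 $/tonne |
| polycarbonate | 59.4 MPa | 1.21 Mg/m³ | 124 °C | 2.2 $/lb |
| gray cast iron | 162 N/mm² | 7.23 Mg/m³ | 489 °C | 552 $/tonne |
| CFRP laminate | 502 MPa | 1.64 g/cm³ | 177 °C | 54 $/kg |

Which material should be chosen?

GFRP laminate

Screen on constraints: max service T ≥ 148 °C; cost ≤ 30 $/kg. Survivors: GFRP laminate, gray cast iron.
Convert each candidate to consistent units, then evaluate M:
  GFRP laminate: σ_y = 301.0 MPa, ρ = 1948 kg/m³
  gray cast iron: σ_y = 162.0 MPa, ρ = 7230 kg/m³
  GFRP laminate: M = 8.91×10⁻³
  gray cast iron: M = 1.76×10⁻³
Highest index: GFRP laminate.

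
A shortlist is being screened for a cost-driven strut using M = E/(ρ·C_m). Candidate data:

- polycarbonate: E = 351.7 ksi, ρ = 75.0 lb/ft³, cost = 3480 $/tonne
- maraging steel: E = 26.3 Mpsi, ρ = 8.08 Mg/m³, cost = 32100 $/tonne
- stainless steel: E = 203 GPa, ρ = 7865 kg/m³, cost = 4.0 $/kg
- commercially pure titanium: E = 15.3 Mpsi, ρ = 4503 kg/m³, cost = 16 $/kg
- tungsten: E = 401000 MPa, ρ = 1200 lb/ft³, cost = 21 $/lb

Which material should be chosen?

stainless steel

Convert each candidate to consistent units, then evaluate M:
  polycarbonate: E = 2.425 GPa, ρ = 1201 kg/m³, cost = 3.480 $/kg
  maraging steel: E = 181.3 GPa, ρ = 8080 kg/m³, cost = 32.10 $/kg
  stainless steel: E = 203.0 GPa, ρ = 7865 kg/m³, cost = 4.000 $/kg
  commercially pure titanium: E = 105.5 GPa, ρ = 4503 kg/m³, cost = 16.00 $/kg
  tungsten: E = 401.0 GPa, ρ = 19220 kg/m³, cost = 46.30 $/kg
  stainless steel: M = 6.45 MN·m per $
  commercially pure titanium: M = 1.46 MN·m per $
  maraging steel: M = 0.699 MN·m per $
  polycarbonate: M = 0.580 MN·m per $
  tungsten: M = 0.451 MN·m per $
Highest index: stainless steel.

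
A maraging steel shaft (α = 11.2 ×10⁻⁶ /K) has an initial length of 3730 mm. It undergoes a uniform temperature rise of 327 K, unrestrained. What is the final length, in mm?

ΔL = α·L₀·ΔT = 11.2×10⁻⁶ × 3730 mm × 327.0 K = 13.7 mm.
L = L₀ + ΔL = 3730 + 13.7 = 3743.7 mm.

3743.7 mm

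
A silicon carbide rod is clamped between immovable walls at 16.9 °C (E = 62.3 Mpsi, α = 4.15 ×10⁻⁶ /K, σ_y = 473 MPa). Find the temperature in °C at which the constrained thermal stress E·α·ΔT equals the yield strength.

282 °C

E = 62.3 Mpsi = 429.5 GPa.
E·α·ΔT = 473.0 MPa ⇒ ΔT = 473.0 / (429.5×10³ × 4.15×10⁻⁶) = 265.3 K.
T = 16.9 + 265.3 = 282.2 °C.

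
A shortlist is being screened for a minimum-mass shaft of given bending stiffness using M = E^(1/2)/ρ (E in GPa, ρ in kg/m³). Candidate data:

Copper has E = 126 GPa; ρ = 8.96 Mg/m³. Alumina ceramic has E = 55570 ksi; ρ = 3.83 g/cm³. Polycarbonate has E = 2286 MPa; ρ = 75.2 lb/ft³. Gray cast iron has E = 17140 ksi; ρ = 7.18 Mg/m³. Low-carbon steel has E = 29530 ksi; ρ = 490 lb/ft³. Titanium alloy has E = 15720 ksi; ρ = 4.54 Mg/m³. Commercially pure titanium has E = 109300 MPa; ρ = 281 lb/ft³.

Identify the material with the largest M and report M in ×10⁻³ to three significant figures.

alumina ceramic, M = 5.11×10⁻³

In SI units:
  copper: E = 126.0 GPa, ρ = 8960 kg/m³
  alumina ceramic: E = 383.1 GPa, ρ = 3830 kg/m³
  polycarbonate: E = 2.286 GPa, ρ = 1205 kg/m³
  gray cast iron: E = 118.2 GPa, ρ = 7180 kg/m³
  low-carbon steel: E = 203.6 GPa, ρ = 7849 kg/m³
  titanium alloy: E = 108.4 GPa, ρ = 4540 kg/m³
  commercially pure titanium: E = 109.3 GPa, ρ = 4501 kg/m³
  alumina ceramic: M = 5.11×10⁻³
  commercially pure titanium: M = 2.32×10⁻³
  titanium alloy: M = 2.29×10⁻³
  low-carbon steel: M = 1.82×10⁻³
  gray cast iron: M = 1.51×10⁻³
  polycarbonate: M = 1.26×10⁻³
  copper: M = 1.25×10⁻³
The maximum is for alumina ceramic.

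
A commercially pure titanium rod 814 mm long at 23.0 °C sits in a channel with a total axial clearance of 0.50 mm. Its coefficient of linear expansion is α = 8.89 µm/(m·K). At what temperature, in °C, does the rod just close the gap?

α·L₀·ΔT = 0.5 mm ⇒ ΔT = 0.5 / (8.89×10⁻⁶ × 814.0) = 69.09 K.
T = 23.0 + 69.09 = 92.09 °C.

92.1 °C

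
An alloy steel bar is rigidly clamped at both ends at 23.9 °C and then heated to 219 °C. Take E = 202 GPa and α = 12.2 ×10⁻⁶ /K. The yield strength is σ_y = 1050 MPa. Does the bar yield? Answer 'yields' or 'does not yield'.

does not yield

ΔT = 195.1 K. Constrained thermal stress σ = E·α·ΔT = 202.0×10³ MPa × 12.2×10⁻⁶ × 195.1 = 481 MPa (compressive).
Compare to σ_y = 1050 MPa: σ < σ_y, so it does not yield.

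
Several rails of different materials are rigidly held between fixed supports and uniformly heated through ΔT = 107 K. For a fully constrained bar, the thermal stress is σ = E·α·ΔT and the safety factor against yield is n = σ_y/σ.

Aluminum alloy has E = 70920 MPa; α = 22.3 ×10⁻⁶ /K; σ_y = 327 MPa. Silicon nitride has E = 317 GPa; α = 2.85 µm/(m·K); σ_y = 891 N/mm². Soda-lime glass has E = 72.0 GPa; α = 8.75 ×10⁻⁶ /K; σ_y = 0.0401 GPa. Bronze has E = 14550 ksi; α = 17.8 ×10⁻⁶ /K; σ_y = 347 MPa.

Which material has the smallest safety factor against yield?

soda-lime glass

Per material, after unit conversion:
  aluminum alloy: E = 70.92, α = 22.3, σ_y = 327.0 → σ = 169 MPa, n = 1.93
  silicon nitride: E = 317.0, α = 2.85, σ_y = 891.0 → σ = 96.7 MPa, n = 9.22
  soda-lime glass: E = 72.00, α = 8.75, σ_y = 40.10 → σ = 67.4 MPa, n = 0.595
  bronze: E = 100.3, α = 17.8, σ_y = 347.0 → σ = 191 MPa, n = 1.82
The minimum is soda-lime glass at n = 0.595.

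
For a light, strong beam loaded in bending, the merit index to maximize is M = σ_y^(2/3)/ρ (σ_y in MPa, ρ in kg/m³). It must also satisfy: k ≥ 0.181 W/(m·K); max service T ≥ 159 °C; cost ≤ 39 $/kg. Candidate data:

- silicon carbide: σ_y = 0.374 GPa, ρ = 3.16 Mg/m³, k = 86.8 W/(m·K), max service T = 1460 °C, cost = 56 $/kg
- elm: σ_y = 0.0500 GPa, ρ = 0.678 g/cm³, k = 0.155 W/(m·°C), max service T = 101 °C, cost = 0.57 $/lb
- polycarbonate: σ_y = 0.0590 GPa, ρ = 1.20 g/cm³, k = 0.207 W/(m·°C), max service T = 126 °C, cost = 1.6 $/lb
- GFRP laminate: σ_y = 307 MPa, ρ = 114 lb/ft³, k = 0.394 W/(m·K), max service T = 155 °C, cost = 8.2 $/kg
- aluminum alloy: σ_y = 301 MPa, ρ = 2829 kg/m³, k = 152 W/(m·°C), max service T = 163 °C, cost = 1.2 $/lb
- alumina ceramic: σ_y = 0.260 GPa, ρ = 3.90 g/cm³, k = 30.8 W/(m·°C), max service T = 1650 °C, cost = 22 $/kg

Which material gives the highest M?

Screen on constraints: k ≥ 0.181 W/(m·K); max service T ≥ 159 °C; cost ≤ 39 $/kg. Survivors: aluminum alloy, alumina ceramic.
In SI units:
  aluminum alloy: σ_y = 301.0 MPa, ρ = 2829 kg/m³
  alumina ceramic: σ_y = 260.0 MPa, ρ = 3900 kg/m³
  aluminum alloy: M = 15.9×10⁻³
  alumina ceramic: M = 10.4×10⁻³
Highest index: aluminum alloy.

aluminum alloy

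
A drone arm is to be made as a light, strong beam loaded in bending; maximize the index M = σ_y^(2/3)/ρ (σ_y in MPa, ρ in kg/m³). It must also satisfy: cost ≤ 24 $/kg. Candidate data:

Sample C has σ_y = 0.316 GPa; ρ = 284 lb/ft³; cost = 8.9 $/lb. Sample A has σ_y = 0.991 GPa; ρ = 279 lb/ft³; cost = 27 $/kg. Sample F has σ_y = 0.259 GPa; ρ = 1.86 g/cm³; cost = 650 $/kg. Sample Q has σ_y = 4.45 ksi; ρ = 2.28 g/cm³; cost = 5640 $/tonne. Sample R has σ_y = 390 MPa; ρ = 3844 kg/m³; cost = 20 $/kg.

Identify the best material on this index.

sample R

Screen on constraints: cost ≤ 24 $/kg. Survivors: sample C, sample Q, sample R.
Normalizing units and computing the index:
  sample C: σ_y = 316.0 MPa, ρ = 4549 kg/m³
  sample Q: σ_y = 30.68 MPa, ρ = 2280 kg/m³
  sample R: σ_y = 390.0 MPa, ρ = 3844 kg/m³
  sample R: M = 13.9×10⁻³
  sample C: M = 10.2×10⁻³
  sample Q: M = 4.30×10⁻³
Sample R has the largest M.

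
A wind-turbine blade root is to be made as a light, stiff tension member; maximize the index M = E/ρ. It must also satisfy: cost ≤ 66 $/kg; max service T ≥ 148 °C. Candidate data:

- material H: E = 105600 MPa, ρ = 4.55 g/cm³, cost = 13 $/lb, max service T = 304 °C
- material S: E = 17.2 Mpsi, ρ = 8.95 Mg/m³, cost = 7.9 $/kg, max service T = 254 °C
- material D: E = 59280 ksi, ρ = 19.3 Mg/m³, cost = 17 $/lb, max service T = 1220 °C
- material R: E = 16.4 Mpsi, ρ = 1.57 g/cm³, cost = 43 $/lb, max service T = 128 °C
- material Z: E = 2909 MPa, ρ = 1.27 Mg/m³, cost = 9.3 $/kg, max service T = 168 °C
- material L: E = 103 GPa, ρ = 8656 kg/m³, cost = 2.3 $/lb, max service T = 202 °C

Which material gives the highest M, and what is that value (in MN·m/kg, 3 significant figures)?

material H, M = 23.2 MN·m/kg

Screen on constraints: cost ≤ 66 $/kg; max service T ≥ 148 °C. Survivors: material H, material S, material D, material Z, material L.
After converting to SI:
  material H: E = 105.6 GPa, ρ = 4550 kg/m³
  material S: E = 118.6 GPa, ρ = 8950 kg/m³
  material D: E = 408.7 GPa, ρ = 19300 kg/m³
  material Z: E = 2.909 GPa, ρ = 1270 kg/m³
  material L: E = 103.0 GPa, ρ = 8656 kg/m³
  material H: M = 23.2 MN·m/kg
  material D: M = 21.2 MN·m/kg
  material S: M = 13.3 MN·m/kg
  material L: M = 11.9 MN·m/kg
  material Z: M = 2.29 MN·m/kg
Material H has the largest M.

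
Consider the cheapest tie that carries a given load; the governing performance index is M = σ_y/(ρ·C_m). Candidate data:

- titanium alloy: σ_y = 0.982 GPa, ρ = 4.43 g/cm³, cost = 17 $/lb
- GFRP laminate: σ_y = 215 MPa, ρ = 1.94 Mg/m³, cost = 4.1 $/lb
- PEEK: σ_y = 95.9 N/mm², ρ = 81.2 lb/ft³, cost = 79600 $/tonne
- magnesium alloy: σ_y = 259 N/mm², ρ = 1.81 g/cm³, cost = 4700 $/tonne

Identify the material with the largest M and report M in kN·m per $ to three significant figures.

magnesium alloy, M = 30.4 kN·m per $

After converting to SI:
  titanium alloy: σ_y = 982.0 MPa, ρ = 4430 kg/m³, cost = 37.48 $/kg
  GFRP laminate: σ_y = 215.0 MPa, ρ = 1940 kg/m³, cost = 9.039 $/kg
  PEEK: σ_y = 95.90 MPa, ρ = 1301 kg/m³, cost = 79.60 $/kg
  magnesium alloy: σ_y = 259.0 MPa, ρ = 1810 kg/m³, cost = 4.700 $/kg
  magnesium alloy: M = 30.4 kN·m per $
  GFRP laminate: M = 12.3 kN·m per $
  titanium alloy: M = 5.91 kN·m per $
  PEEK: M = 0.926 kN·m per $
Highest index: magnesium alloy.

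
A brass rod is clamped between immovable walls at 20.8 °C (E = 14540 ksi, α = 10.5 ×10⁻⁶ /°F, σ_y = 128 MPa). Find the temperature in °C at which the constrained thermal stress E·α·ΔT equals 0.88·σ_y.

E = 14540 ksi = 100.2 GPa.
α = 10.5×10⁻⁶/°F × 9/5 = 18.9×10⁻⁶/K.
E·α·ΔT = 112.6 MPa ⇒ ΔT = 112.6 / (100.2×10³ × 18.9×10⁻⁶) = 59.45 K.
T = 20.8 + 59.45 = 80.25 °C.

80.2 °C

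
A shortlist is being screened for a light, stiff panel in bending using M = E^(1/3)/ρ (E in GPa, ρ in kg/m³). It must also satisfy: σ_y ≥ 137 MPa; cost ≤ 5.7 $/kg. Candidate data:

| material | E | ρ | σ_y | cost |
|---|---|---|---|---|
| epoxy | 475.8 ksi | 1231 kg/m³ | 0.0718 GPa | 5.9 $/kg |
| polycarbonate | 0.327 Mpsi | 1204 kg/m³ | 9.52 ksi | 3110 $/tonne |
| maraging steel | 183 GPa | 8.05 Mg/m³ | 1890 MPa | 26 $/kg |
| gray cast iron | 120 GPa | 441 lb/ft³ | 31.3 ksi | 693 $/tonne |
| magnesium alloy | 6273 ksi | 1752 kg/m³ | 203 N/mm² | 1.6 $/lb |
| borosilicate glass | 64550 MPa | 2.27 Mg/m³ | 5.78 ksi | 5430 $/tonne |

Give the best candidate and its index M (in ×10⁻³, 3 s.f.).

magnesium alloy, M = 2.00×10⁻³

Screen on constraints: σ_y ≥ 137 MPa; cost ≤ 5.7 $/kg. Survivors: gray cast iron, magnesium alloy.
In SI units:
  gray cast iron: E = 120.0 GPa, ρ = 7064 kg/m³
  magnesium alloy: E = 43.25 GPa, ρ = 1752 kg/m³
  magnesium alloy: M = 2.00×10⁻³
  gray cast iron: M = 0.698×10⁻³
The maximum is for magnesium alloy.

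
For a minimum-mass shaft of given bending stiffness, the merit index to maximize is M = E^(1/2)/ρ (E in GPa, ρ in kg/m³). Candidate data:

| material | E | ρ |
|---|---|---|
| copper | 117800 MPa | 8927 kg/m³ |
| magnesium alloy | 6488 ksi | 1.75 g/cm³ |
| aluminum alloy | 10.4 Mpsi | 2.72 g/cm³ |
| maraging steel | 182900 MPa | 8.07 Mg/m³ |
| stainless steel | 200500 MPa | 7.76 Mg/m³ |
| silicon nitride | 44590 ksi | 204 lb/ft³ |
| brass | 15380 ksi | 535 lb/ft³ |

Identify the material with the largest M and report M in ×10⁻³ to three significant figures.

silicon nitride, M = 5.37×10⁻³

Normalizing units and computing the index:
  copper: E = 117.8 GPa, ρ = 8927 kg/m³
  magnesium alloy: E = 44.73 GPa, ρ = 1750 kg/m³
  aluminum alloy: E = 71.71 GPa, ρ = 2720 kg/m³
  maraging steel: E = 182.9 GPa, ρ = 8070 kg/m³
  stainless steel: E = 200.5 GPa, ρ = 7760 kg/m³
  silicon nitride: E = 307.4 GPa, ρ = 3268 kg/m³
  brass: E = 106.0 GPa, ρ = 8570 kg/m³
  silicon nitride: M = 5.37×10⁻³
  magnesium alloy: M = 3.82×10⁻³
  aluminum alloy: M = 3.11×10⁻³
  stainless steel: M = 1.82×10⁻³
  maraging steel: M = 1.68×10⁻³
  copper: M = 1.22×10⁻³
  brass: M = 1.20×10⁻³
Highest index: silicon nitride.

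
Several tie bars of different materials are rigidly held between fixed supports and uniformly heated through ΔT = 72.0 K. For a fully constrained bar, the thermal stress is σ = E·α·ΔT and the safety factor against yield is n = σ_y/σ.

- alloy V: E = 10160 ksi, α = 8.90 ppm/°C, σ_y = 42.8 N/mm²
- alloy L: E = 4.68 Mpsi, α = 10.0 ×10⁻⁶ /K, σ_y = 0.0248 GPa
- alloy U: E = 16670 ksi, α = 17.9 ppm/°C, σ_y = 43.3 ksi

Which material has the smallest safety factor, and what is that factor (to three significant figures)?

Per material, after unit conversion:
  alloy V: E = 70.05, α = 8.90, σ_y = 42.80 → σ = 44.9 MPa, n = 0.953
  alloy L: E = 32.27, α = 10.0, σ_y = 24.80 → σ = 23.2 MPa, n = 1.07
  alloy U: E = 114.9, α = 17.9, σ_y = 298.5 → σ = 148 MPa, n = 2.02
The minimum is alloy V at n = 0.953.

alloy V, n = 0.953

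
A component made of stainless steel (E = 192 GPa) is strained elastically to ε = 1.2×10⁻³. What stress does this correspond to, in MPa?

230 MPa

σ = E·ε = 192000 MPa × 1.2×10⁻³ = 230 MPa.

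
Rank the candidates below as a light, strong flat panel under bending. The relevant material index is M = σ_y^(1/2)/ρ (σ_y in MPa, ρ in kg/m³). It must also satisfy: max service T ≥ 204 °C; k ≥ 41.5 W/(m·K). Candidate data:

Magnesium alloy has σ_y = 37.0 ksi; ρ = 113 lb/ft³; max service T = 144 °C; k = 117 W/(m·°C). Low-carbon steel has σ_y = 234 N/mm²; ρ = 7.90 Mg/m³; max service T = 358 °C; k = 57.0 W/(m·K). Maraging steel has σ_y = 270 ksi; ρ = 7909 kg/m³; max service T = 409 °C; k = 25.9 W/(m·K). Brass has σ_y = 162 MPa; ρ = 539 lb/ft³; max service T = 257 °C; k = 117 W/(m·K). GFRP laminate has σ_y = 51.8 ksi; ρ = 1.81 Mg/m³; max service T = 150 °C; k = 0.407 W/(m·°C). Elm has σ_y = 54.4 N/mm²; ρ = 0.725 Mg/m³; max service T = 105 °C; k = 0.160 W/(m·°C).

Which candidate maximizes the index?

Screen on constraints: max service T ≥ 204 °C; k ≥ 41.5 W/(m·K). Survivors: low-carbon steel, brass.
Normalizing units and computing the index:
  low-carbon steel: σ_y = 234.0 MPa, ρ = 7900 kg/m³
  brass: σ_y = 162.0 MPa, ρ = 8634 kg/m³
  low-carbon steel: M = 1.94×10⁻³
  brass: M = 1.47×10⁻³
Low-carbon steel ranks first.

low-carbon steel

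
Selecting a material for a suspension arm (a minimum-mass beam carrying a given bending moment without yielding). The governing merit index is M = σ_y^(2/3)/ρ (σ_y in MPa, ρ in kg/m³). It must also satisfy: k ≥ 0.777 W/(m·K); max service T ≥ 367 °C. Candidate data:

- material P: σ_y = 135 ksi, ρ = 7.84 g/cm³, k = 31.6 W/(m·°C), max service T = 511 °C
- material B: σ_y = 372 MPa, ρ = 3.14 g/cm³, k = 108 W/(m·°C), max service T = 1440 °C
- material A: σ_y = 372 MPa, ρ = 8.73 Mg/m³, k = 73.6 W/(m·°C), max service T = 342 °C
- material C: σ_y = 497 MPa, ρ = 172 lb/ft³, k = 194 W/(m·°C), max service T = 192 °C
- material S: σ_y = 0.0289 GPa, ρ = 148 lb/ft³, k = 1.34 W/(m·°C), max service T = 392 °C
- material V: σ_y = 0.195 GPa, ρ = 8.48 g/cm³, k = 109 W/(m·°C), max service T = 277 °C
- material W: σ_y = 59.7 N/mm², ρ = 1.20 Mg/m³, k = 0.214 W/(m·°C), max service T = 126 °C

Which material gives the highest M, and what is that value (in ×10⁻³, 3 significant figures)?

Screen on constraints: k ≥ 0.777 W/(m·K); max service T ≥ 367 °C. Survivors: material P, material B, material S.
Normalizing units and computing the index:
  material P: σ_y = 930.8 MPa, ρ = 7840 kg/m³
  material B: σ_y = 372.0 MPa, ρ = 3140 kg/m³
  material S: σ_y = 28.90 MPa, ρ = 2371 kg/m³
  material B: M = 16.5×10⁻³
  material P: M = 12.2×10⁻³
  material S: M = 3.97×10⁻³
The maximum is for material B.

material B, M = 16.5×10⁻³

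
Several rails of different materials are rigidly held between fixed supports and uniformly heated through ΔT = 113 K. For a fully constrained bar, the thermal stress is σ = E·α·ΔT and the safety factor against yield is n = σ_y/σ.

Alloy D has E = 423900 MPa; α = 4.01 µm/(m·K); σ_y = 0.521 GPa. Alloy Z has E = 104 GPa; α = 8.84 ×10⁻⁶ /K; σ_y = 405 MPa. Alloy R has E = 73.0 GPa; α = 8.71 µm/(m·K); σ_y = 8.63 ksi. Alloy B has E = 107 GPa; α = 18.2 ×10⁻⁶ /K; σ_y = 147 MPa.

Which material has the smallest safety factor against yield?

alloy B

With everything in SI (GPa, ×10⁻⁶/K, MPa):
  alloy D: E = 423.9, α = 4.01, σ_y = 521.0 → σ = 192 MPa, n = 2.71
  alloy Z: E = 104.0, α = 8.84, σ_y = 405.0 → σ = 104 MPa, n = 3.90
  alloy R: E = 73.00, α = 8.71, σ_y = 59.50 → σ = 71.8 MPa, n = 0.828
  alloy B: E = 107.0, α = 18.2, σ_y = 147.0 → σ = 220 MPa, n = 0.668
The minimum is alloy B at n = 0.668.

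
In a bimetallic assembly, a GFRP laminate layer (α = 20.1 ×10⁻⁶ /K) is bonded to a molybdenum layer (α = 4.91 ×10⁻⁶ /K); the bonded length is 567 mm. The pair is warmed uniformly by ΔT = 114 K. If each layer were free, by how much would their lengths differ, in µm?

Δα = |20.1 − 4.91|×10⁻⁶/K = 15.2×10⁻⁶/K.
ΔL_mismatch = Δα·L·ΔT = 15.2×10⁻⁶ × 567.0 mm × 114.0 K = 982 µm.

982 µm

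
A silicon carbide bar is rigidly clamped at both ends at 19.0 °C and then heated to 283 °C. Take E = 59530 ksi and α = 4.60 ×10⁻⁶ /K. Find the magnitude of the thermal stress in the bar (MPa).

E = 59530 ksi = 410.4 GPa.
ΔT = 264.0 K. Constrained thermal stress σ = E·α·ΔT = 410.4×10³ MPa × 4.60×10⁻⁶ × 264.0 = 498 MPa (compressive).

498 MPa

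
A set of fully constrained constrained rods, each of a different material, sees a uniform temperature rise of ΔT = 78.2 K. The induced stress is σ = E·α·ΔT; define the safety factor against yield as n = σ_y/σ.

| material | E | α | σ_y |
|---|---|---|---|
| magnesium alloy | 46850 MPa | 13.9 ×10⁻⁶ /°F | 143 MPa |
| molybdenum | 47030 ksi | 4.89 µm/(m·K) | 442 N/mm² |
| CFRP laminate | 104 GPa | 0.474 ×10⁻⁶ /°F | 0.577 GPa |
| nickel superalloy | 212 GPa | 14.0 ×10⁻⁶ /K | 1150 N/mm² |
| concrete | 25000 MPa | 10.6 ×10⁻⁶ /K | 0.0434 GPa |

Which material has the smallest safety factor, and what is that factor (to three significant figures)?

magnesium alloy, n = 1.56

With everything in SI (GPa, ×10⁻⁶/K, MPa):
  magnesium alloy: E = 46.85, α = 25.0, σ_y = 143.0 → σ = 91.7 MPa, n = 1.56
  molybdenum: E = 324.3, α = 4.89, σ_y = 442.0 → σ = 124 MPa, n = 3.56
  CFRP laminate: E = 104.0, α = 0.853, σ_y = 577.0 → σ = 6.94 MPa, n = 83.2
  nickel superalloy: E = 212.0, α = 14.0, σ_y = 1150 → σ = 232 MPa, n = 4.95
  concrete: E = 25.00, α = 10.6, σ_y = 43.40 → σ = 20.7 MPa, n = 2.09
Magnesium alloy has the lowest safety factor, n = 1.56.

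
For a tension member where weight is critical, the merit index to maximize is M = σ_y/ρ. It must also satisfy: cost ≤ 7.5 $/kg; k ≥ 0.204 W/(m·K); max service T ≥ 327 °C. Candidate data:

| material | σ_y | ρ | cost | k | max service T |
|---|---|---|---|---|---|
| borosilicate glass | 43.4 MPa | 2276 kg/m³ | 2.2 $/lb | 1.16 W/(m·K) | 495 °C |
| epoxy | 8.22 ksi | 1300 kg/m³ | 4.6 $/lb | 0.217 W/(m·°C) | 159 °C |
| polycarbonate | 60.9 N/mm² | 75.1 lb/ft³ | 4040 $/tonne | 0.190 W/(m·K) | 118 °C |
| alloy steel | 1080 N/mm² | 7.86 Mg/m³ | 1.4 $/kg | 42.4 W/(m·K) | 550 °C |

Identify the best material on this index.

alloy steel

Screen on constraints: cost ≤ 7.5 $/kg; k ≥ 0.204 W/(m·K); max service T ≥ 327 °C. Survivors: borosilicate glass, alloy steel.
Convert each candidate to consistent units, then evaluate M:
  borosilicate glass: σ_y = 43.40 MPa, ρ = 2276 kg/m³
  alloy steel: σ_y = 1080 MPa, ρ = 7860 kg/m³
  alloy steel: M = 137 kN·m/kg
  borosilicate glass: M = 19.1 kN·m/kg
The maximum is for alloy steel.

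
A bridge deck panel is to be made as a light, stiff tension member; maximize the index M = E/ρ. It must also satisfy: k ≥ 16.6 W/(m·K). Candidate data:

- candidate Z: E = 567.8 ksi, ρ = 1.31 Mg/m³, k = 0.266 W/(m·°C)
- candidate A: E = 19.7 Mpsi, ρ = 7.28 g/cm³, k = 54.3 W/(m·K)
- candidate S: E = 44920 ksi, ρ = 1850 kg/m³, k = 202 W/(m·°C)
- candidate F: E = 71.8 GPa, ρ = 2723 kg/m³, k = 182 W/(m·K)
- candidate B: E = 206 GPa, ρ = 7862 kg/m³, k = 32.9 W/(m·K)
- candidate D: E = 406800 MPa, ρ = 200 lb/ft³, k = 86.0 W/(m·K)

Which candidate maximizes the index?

Screen on constraints: k ≥ 16.6 W/(m·K). Survivors: candidate A, candidate S, candidate F, candidate B, candidate D.
Normalizing units and computing the index:
  candidate A: E = 135.8 GPa, ρ = 7280 kg/m³
  candidate S: E = 309.7 GPa, ρ = 1850 kg/m³
  candidate F: E = 71.80 GPa, ρ = 2723 kg/m³
  candidate B: E = 206.0 GPa, ρ = 7862 kg/m³
  candidate D: E = 406.8 GPa, ρ = 3204 kg/m³
  candidate S: M = 167 MN·m/kg
  candidate D: M = 127 MN·m/kg
  candidate F: M = 26.4 MN·m/kg
  candidate B: M = 26.2 MN·m/kg
  candidate A: M = 18.7 MN·m/kg
Candidate S ranks first.

candidate S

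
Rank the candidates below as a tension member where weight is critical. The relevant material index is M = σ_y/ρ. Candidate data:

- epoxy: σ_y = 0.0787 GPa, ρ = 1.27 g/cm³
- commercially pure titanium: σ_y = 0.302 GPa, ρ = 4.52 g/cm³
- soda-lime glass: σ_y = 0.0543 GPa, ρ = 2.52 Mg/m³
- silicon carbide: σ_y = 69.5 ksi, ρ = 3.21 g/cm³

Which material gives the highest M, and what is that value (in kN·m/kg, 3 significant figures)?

Putting every candidate on a common basis:
  epoxy: σ_y = 78.70 MPa, ρ = 1270 kg/m³
  commercially pure titanium: σ_y = 302.0 MPa, ρ = 4520 kg/m³
  soda-lime glass: σ_y = 54.30 MPa, ρ = 2520 kg/m³
  silicon carbide: σ_y = 479.2 MPa, ρ = 3210 kg/m³
  silicon carbide: M = 149 kN·m/kg
  commercially pure titanium: M = 66.8 kN·m/kg
  epoxy: M = 62.0 kN·m/kg
  soda-lime glass: M = 21.5 kN·m/kg
Silicon carbide ranks first.

silicon carbide, M = 149 kN·m/kg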